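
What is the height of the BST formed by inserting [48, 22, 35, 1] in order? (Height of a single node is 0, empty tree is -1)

Insertion order: [48, 22, 35, 1]
Tree (level-order array): [48, 22, None, 1, 35]
Compute height bottom-up (empty subtree = -1):
  height(1) = 1 + max(-1, -1) = 0
  height(35) = 1 + max(-1, -1) = 0
  height(22) = 1 + max(0, 0) = 1
  height(48) = 1 + max(1, -1) = 2
Height = 2


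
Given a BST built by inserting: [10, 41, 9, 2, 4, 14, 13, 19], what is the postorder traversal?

Tree insertion order: [10, 41, 9, 2, 4, 14, 13, 19]
Tree (level-order array): [10, 9, 41, 2, None, 14, None, None, 4, 13, 19]
Postorder traversal: [4, 2, 9, 13, 19, 14, 41, 10]


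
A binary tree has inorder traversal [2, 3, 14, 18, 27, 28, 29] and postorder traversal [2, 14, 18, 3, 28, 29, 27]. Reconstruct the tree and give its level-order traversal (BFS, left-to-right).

Inorder:   [2, 3, 14, 18, 27, 28, 29]
Postorder: [2, 14, 18, 3, 28, 29, 27]
Algorithm: postorder visits root last, so walk postorder right-to-left;
each value is the root of the current inorder slice — split it at that
value, recurse on the right subtree first, then the left.
Recursive splits:
  root=27; inorder splits into left=[2, 3, 14, 18], right=[28, 29]
  root=29; inorder splits into left=[28], right=[]
  root=28; inorder splits into left=[], right=[]
  root=3; inorder splits into left=[2], right=[14, 18]
  root=18; inorder splits into left=[14], right=[]
  root=14; inorder splits into left=[], right=[]
  root=2; inorder splits into left=[], right=[]
Reconstructed level-order: [27, 3, 29, 2, 18, 28, 14]


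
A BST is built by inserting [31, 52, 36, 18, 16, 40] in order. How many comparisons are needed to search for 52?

Search path for 52: 31 -> 52
Found: True
Comparisons: 2


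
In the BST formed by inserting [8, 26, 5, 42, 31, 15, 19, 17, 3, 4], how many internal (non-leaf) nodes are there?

Tree built from: [8, 26, 5, 42, 31, 15, 19, 17, 3, 4]
Tree (level-order array): [8, 5, 26, 3, None, 15, 42, None, 4, None, 19, 31, None, None, None, 17]
Rule: An internal node has at least one child.
Per-node child counts:
  node 8: 2 child(ren)
  node 5: 1 child(ren)
  node 3: 1 child(ren)
  node 4: 0 child(ren)
  node 26: 2 child(ren)
  node 15: 1 child(ren)
  node 19: 1 child(ren)
  node 17: 0 child(ren)
  node 42: 1 child(ren)
  node 31: 0 child(ren)
Matching nodes: [8, 5, 3, 26, 15, 19, 42]
Count of internal (non-leaf) nodes: 7


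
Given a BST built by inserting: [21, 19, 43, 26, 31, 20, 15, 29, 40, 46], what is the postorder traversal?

Tree insertion order: [21, 19, 43, 26, 31, 20, 15, 29, 40, 46]
Tree (level-order array): [21, 19, 43, 15, 20, 26, 46, None, None, None, None, None, 31, None, None, 29, 40]
Postorder traversal: [15, 20, 19, 29, 40, 31, 26, 46, 43, 21]


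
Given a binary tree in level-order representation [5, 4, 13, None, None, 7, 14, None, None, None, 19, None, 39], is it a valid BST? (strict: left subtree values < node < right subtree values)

Level-order array: [5, 4, 13, None, None, 7, 14, None, None, None, 19, None, 39]
Validate using subtree bounds (lo, hi): at each node, require lo < value < hi,
then recurse left with hi=value and right with lo=value.
Preorder trace (stopping at first violation):
  at node 5 with bounds (-inf, +inf): OK
  at node 4 with bounds (-inf, 5): OK
  at node 13 with bounds (5, +inf): OK
  at node 7 with bounds (5, 13): OK
  at node 14 with bounds (13, +inf): OK
  at node 19 with bounds (14, +inf): OK
  at node 39 with bounds (19, +inf): OK
No violation found at any node.
Result: Valid BST


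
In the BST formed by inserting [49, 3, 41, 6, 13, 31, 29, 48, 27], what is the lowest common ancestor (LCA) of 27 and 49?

Tree insertion order: [49, 3, 41, 6, 13, 31, 29, 48, 27]
Tree (level-order array): [49, 3, None, None, 41, 6, 48, None, 13, None, None, None, 31, 29, None, 27]
In a BST, the LCA of p=27, q=49 is the first node v on the
root-to-leaf path with p <= v <= q (go left if both < v, right if both > v).
Walk from root:
  at 49: 27 <= 49 <= 49, this is the LCA
LCA = 49


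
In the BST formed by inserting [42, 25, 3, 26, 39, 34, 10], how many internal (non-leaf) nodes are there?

Tree built from: [42, 25, 3, 26, 39, 34, 10]
Tree (level-order array): [42, 25, None, 3, 26, None, 10, None, 39, None, None, 34]
Rule: An internal node has at least one child.
Per-node child counts:
  node 42: 1 child(ren)
  node 25: 2 child(ren)
  node 3: 1 child(ren)
  node 10: 0 child(ren)
  node 26: 1 child(ren)
  node 39: 1 child(ren)
  node 34: 0 child(ren)
Matching nodes: [42, 25, 3, 26, 39]
Count of internal (non-leaf) nodes: 5


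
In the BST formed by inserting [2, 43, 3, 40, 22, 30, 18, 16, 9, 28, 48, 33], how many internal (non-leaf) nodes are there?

Tree built from: [2, 43, 3, 40, 22, 30, 18, 16, 9, 28, 48, 33]
Tree (level-order array): [2, None, 43, 3, 48, None, 40, None, None, 22, None, 18, 30, 16, None, 28, 33, 9]
Rule: An internal node has at least one child.
Per-node child counts:
  node 2: 1 child(ren)
  node 43: 2 child(ren)
  node 3: 1 child(ren)
  node 40: 1 child(ren)
  node 22: 2 child(ren)
  node 18: 1 child(ren)
  node 16: 1 child(ren)
  node 9: 0 child(ren)
  node 30: 2 child(ren)
  node 28: 0 child(ren)
  node 33: 0 child(ren)
  node 48: 0 child(ren)
Matching nodes: [2, 43, 3, 40, 22, 18, 16, 30]
Count of internal (non-leaf) nodes: 8


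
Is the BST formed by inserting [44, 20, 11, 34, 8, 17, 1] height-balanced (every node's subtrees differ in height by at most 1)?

Tree (level-order array): [44, 20, None, 11, 34, 8, 17, None, None, 1]
Definition: a tree is height-balanced if, at every node, |h(left) - h(right)| <= 1 (empty subtree has height -1).
Bottom-up per-node check:
  node 1: h_left=-1, h_right=-1, diff=0 [OK], height=0
  node 8: h_left=0, h_right=-1, diff=1 [OK], height=1
  node 17: h_left=-1, h_right=-1, diff=0 [OK], height=0
  node 11: h_left=1, h_right=0, diff=1 [OK], height=2
  node 34: h_left=-1, h_right=-1, diff=0 [OK], height=0
  node 20: h_left=2, h_right=0, diff=2 [FAIL (|2-0|=2 > 1)], height=3
  node 44: h_left=3, h_right=-1, diff=4 [FAIL (|3--1|=4 > 1)], height=4
Node 20 violates the condition: |2 - 0| = 2 > 1.
Result: Not balanced


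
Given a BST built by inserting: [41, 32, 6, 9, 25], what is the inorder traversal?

Tree insertion order: [41, 32, 6, 9, 25]
Tree (level-order array): [41, 32, None, 6, None, None, 9, None, 25]
Inorder traversal: [6, 9, 25, 32, 41]


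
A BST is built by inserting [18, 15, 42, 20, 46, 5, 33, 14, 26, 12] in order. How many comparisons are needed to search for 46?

Search path for 46: 18 -> 42 -> 46
Found: True
Comparisons: 3


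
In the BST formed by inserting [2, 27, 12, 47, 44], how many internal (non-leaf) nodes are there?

Tree built from: [2, 27, 12, 47, 44]
Tree (level-order array): [2, None, 27, 12, 47, None, None, 44]
Rule: An internal node has at least one child.
Per-node child counts:
  node 2: 1 child(ren)
  node 27: 2 child(ren)
  node 12: 0 child(ren)
  node 47: 1 child(ren)
  node 44: 0 child(ren)
Matching nodes: [2, 27, 47]
Count of internal (non-leaf) nodes: 3


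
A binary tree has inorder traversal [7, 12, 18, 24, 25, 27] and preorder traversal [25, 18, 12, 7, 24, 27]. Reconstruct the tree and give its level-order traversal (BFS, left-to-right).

Inorder:  [7, 12, 18, 24, 25, 27]
Preorder: [25, 18, 12, 7, 24, 27]
Algorithm: preorder visits root first, so consume preorder in order;
for each root, split the current inorder slice at that value into
left-subtree inorder and right-subtree inorder, then recurse.
Recursive splits:
  root=25; inorder splits into left=[7, 12, 18, 24], right=[27]
  root=18; inorder splits into left=[7, 12], right=[24]
  root=12; inorder splits into left=[7], right=[]
  root=7; inorder splits into left=[], right=[]
  root=24; inorder splits into left=[], right=[]
  root=27; inorder splits into left=[], right=[]
Reconstructed level-order: [25, 18, 27, 12, 24, 7]


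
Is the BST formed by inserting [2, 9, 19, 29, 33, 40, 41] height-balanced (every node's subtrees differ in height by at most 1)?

Tree (level-order array): [2, None, 9, None, 19, None, 29, None, 33, None, 40, None, 41]
Definition: a tree is height-balanced if, at every node, |h(left) - h(right)| <= 1 (empty subtree has height -1).
Bottom-up per-node check:
  node 41: h_left=-1, h_right=-1, diff=0 [OK], height=0
  node 40: h_left=-1, h_right=0, diff=1 [OK], height=1
  node 33: h_left=-1, h_right=1, diff=2 [FAIL (|-1-1|=2 > 1)], height=2
  node 29: h_left=-1, h_right=2, diff=3 [FAIL (|-1-2|=3 > 1)], height=3
  node 19: h_left=-1, h_right=3, diff=4 [FAIL (|-1-3|=4 > 1)], height=4
  node 9: h_left=-1, h_right=4, diff=5 [FAIL (|-1-4|=5 > 1)], height=5
  node 2: h_left=-1, h_right=5, diff=6 [FAIL (|-1-5|=6 > 1)], height=6
Node 33 violates the condition: |-1 - 1| = 2 > 1.
Result: Not balanced


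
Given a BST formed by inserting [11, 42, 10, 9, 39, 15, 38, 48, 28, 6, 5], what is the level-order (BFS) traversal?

Tree insertion order: [11, 42, 10, 9, 39, 15, 38, 48, 28, 6, 5]
Tree (level-order array): [11, 10, 42, 9, None, 39, 48, 6, None, 15, None, None, None, 5, None, None, 38, None, None, 28]
BFS from the root, enqueuing left then right child of each popped node:
  queue [11] -> pop 11, enqueue [10, 42], visited so far: [11]
  queue [10, 42] -> pop 10, enqueue [9], visited so far: [11, 10]
  queue [42, 9] -> pop 42, enqueue [39, 48], visited so far: [11, 10, 42]
  queue [9, 39, 48] -> pop 9, enqueue [6], visited so far: [11, 10, 42, 9]
  queue [39, 48, 6] -> pop 39, enqueue [15], visited so far: [11, 10, 42, 9, 39]
  queue [48, 6, 15] -> pop 48, enqueue [none], visited so far: [11, 10, 42, 9, 39, 48]
  queue [6, 15] -> pop 6, enqueue [5], visited so far: [11, 10, 42, 9, 39, 48, 6]
  queue [15, 5] -> pop 15, enqueue [38], visited so far: [11, 10, 42, 9, 39, 48, 6, 15]
  queue [5, 38] -> pop 5, enqueue [none], visited so far: [11, 10, 42, 9, 39, 48, 6, 15, 5]
  queue [38] -> pop 38, enqueue [28], visited so far: [11, 10, 42, 9, 39, 48, 6, 15, 5, 38]
  queue [28] -> pop 28, enqueue [none], visited so far: [11, 10, 42, 9, 39, 48, 6, 15, 5, 38, 28]
Result: [11, 10, 42, 9, 39, 48, 6, 15, 5, 38, 28]


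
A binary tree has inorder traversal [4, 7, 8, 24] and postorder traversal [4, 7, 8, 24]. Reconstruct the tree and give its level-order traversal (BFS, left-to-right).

Inorder:   [4, 7, 8, 24]
Postorder: [4, 7, 8, 24]
Algorithm: postorder visits root last, so walk postorder right-to-left;
each value is the root of the current inorder slice — split it at that
value, recurse on the right subtree first, then the left.
Recursive splits:
  root=24; inorder splits into left=[4, 7, 8], right=[]
  root=8; inorder splits into left=[4, 7], right=[]
  root=7; inorder splits into left=[4], right=[]
  root=4; inorder splits into left=[], right=[]
Reconstructed level-order: [24, 8, 7, 4]


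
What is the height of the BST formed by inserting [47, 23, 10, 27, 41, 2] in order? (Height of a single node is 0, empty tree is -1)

Insertion order: [47, 23, 10, 27, 41, 2]
Tree (level-order array): [47, 23, None, 10, 27, 2, None, None, 41]
Compute height bottom-up (empty subtree = -1):
  height(2) = 1 + max(-1, -1) = 0
  height(10) = 1 + max(0, -1) = 1
  height(41) = 1 + max(-1, -1) = 0
  height(27) = 1 + max(-1, 0) = 1
  height(23) = 1 + max(1, 1) = 2
  height(47) = 1 + max(2, -1) = 3
Height = 3


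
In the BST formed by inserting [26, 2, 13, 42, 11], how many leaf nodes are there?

Tree built from: [26, 2, 13, 42, 11]
Tree (level-order array): [26, 2, 42, None, 13, None, None, 11]
Rule: A leaf has 0 children.
Per-node child counts:
  node 26: 2 child(ren)
  node 2: 1 child(ren)
  node 13: 1 child(ren)
  node 11: 0 child(ren)
  node 42: 0 child(ren)
Matching nodes: [11, 42]
Count of leaf nodes: 2


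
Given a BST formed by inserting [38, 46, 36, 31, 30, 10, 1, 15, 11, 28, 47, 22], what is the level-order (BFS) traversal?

Tree insertion order: [38, 46, 36, 31, 30, 10, 1, 15, 11, 28, 47, 22]
Tree (level-order array): [38, 36, 46, 31, None, None, 47, 30, None, None, None, 10, None, 1, 15, None, None, 11, 28, None, None, 22]
BFS from the root, enqueuing left then right child of each popped node:
  queue [38] -> pop 38, enqueue [36, 46], visited so far: [38]
  queue [36, 46] -> pop 36, enqueue [31], visited so far: [38, 36]
  queue [46, 31] -> pop 46, enqueue [47], visited so far: [38, 36, 46]
  queue [31, 47] -> pop 31, enqueue [30], visited so far: [38, 36, 46, 31]
  queue [47, 30] -> pop 47, enqueue [none], visited so far: [38, 36, 46, 31, 47]
  queue [30] -> pop 30, enqueue [10], visited so far: [38, 36, 46, 31, 47, 30]
  queue [10] -> pop 10, enqueue [1, 15], visited so far: [38, 36, 46, 31, 47, 30, 10]
  queue [1, 15] -> pop 1, enqueue [none], visited so far: [38, 36, 46, 31, 47, 30, 10, 1]
  queue [15] -> pop 15, enqueue [11, 28], visited so far: [38, 36, 46, 31, 47, 30, 10, 1, 15]
  queue [11, 28] -> pop 11, enqueue [none], visited so far: [38, 36, 46, 31, 47, 30, 10, 1, 15, 11]
  queue [28] -> pop 28, enqueue [22], visited so far: [38, 36, 46, 31, 47, 30, 10, 1, 15, 11, 28]
  queue [22] -> pop 22, enqueue [none], visited so far: [38, 36, 46, 31, 47, 30, 10, 1, 15, 11, 28, 22]
Result: [38, 36, 46, 31, 47, 30, 10, 1, 15, 11, 28, 22]


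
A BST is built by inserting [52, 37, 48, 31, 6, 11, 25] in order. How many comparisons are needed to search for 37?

Search path for 37: 52 -> 37
Found: True
Comparisons: 2


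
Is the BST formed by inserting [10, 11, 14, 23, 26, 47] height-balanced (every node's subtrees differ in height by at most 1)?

Tree (level-order array): [10, None, 11, None, 14, None, 23, None, 26, None, 47]
Definition: a tree is height-balanced if, at every node, |h(left) - h(right)| <= 1 (empty subtree has height -1).
Bottom-up per-node check:
  node 47: h_left=-1, h_right=-1, diff=0 [OK], height=0
  node 26: h_left=-1, h_right=0, diff=1 [OK], height=1
  node 23: h_left=-1, h_right=1, diff=2 [FAIL (|-1-1|=2 > 1)], height=2
  node 14: h_left=-1, h_right=2, diff=3 [FAIL (|-1-2|=3 > 1)], height=3
  node 11: h_left=-1, h_right=3, diff=4 [FAIL (|-1-3|=4 > 1)], height=4
  node 10: h_left=-1, h_right=4, diff=5 [FAIL (|-1-4|=5 > 1)], height=5
Node 23 violates the condition: |-1 - 1| = 2 > 1.
Result: Not balanced


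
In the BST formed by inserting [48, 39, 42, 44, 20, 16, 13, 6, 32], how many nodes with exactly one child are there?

Tree built from: [48, 39, 42, 44, 20, 16, 13, 6, 32]
Tree (level-order array): [48, 39, None, 20, 42, 16, 32, None, 44, 13, None, None, None, None, None, 6]
Rule: These are nodes with exactly 1 non-null child.
Per-node child counts:
  node 48: 1 child(ren)
  node 39: 2 child(ren)
  node 20: 2 child(ren)
  node 16: 1 child(ren)
  node 13: 1 child(ren)
  node 6: 0 child(ren)
  node 32: 0 child(ren)
  node 42: 1 child(ren)
  node 44: 0 child(ren)
Matching nodes: [48, 16, 13, 42]
Count of nodes with exactly one child: 4


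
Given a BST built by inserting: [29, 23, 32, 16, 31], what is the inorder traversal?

Tree insertion order: [29, 23, 32, 16, 31]
Tree (level-order array): [29, 23, 32, 16, None, 31]
Inorder traversal: [16, 23, 29, 31, 32]


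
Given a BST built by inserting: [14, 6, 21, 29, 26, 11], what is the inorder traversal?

Tree insertion order: [14, 6, 21, 29, 26, 11]
Tree (level-order array): [14, 6, 21, None, 11, None, 29, None, None, 26]
Inorder traversal: [6, 11, 14, 21, 26, 29]


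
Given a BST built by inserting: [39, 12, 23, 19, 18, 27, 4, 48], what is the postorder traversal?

Tree insertion order: [39, 12, 23, 19, 18, 27, 4, 48]
Tree (level-order array): [39, 12, 48, 4, 23, None, None, None, None, 19, 27, 18]
Postorder traversal: [4, 18, 19, 27, 23, 12, 48, 39]


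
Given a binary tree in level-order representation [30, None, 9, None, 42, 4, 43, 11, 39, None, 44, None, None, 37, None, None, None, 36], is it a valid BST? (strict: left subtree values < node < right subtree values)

Level-order array: [30, None, 9, None, 42, 4, 43, 11, 39, None, 44, None, None, 37, None, None, None, 36]
Validate using subtree bounds (lo, hi): at each node, require lo < value < hi,
then recurse left with hi=value and right with lo=value.
Preorder trace (stopping at first violation):
  at node 30 with bounds (-inf, +inf): OK
  at node 9 with bounds (30, +inf): VIOLATION
Node 9 violates its bound: not (30 < 9 < +inf).
Result: Not a valid BST


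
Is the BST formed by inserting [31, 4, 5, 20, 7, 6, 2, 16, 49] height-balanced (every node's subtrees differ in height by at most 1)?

Tree (level-order array): [31, 4, 49, 2, 5, None, None, None, None, None, 20, 7, None, 6, 16]
Definition: a tree is height-balanced if, at every node, |h(left) - h(right)| <= 1 (empty subtree has height -1).
Bottom-up per-node check:
  node 2: h_left=-1, h_right=-1, diff=0 [OK], height=0
  node 6: h_left=-1, h_right=-1, diff=0 [OK], height=0
  node 16: h_left=-1, h_right=-1, diff=0 [OK], height=0
  node 7: h_left=0, h_right=0, diff=0 [OK], height=1
  node 20: h_left=1, h_right=-1, diff=2 [FAIL (|1--1|=2 > 1)], height=2
  node 5: h_left=-1, h_right=2, diff=3 [FAIL (|-1-2|=3 > 1)], height=3
  node 4: h_left=0, h_right=3, diff=3 [FAIL (|0-3|=3 > 1)], height=4
  node 49: h_left=-1, h_right=-1, diff=0 [OK], height=0
  node 31: h_left=4, h_right=0, diff=4 [FAIL (|4-0|=4 > 1)], height=5
Node 20 violates the condition: |1 - -1| = 2 > 1.
Result: Not balanced


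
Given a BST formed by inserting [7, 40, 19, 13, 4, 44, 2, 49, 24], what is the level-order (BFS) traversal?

Tree insertion order: [7, 40, 19, 13, 4, 44, 2, 49, 24]
Tree (level-order array): [7, 4, 40, 2, None, 19, 44, None, None, 13, 24, None, 49]
BFS from the root, enqueuing left then right child of each popped node:
  queue [7] -> pop 7, enqueue [4, 40], visited so far: [7]
  queue [4, 40] -> pop 4, enqueue [2], visited so far: [7, 4]
  queue [40, 2] -> pop 40, enqueue [19, 44], visited so far: [7, 4, 40]
  queue [2, 19, 44] -> pop 2, enqueue [none], visited so far: [7, 4, 40, 2]
  queue [19, 44] -> pop 19, enqueue [13, 24], visited so far: [7, 4, 40, 2, 19]
  queue [44, 13, 24] -> pop 44, enqueue [49], visited so far: [7, 4, 40, 2, 19, 44]
  queue [13, 24, 49] -> pop 13, enqueue [none], visited so far: [7, 4, 40, 2, 19, 44, 13]
  queue [24, 49] -> pop 24, enqueue [none], visited so far: [7, 4, 40, 2, 19, 44, 13, 24]
  queue [49] -> pop 49, enqueue [none], visited so far: [7, 4, 40, 2, 19, 44, 13, 24, 49]
Result: [7, 4, 40, 2, 19, 44, 13, 24, 49]


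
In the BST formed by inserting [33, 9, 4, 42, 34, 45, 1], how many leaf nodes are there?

Tree built from: [33, 9, 4, 42, 34, 45, 1]
Tree (level-order array): [33, 9, 42, 4, None, 34, 45, 1]
Rule: A leaf has 0 children.
Per-node child counts:
  node 33: 2 child(ren)
  node 9: 1 child(ren)
  node 4: 1 child(ren)
  node 1: 0 child(ren)
  node 42: 2 child(ren)
  node 34: 0 child(ren)
  node 45: 0 child(ren)
Matching nodes: [1, 34, 45]
Count of leaf nodes: 3


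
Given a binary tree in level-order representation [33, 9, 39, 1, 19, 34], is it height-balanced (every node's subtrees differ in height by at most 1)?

Tree (level-order array): [33, 9, 39, 1, 19, 34]
Definition: a tree is height-balanced if, at every node, |h(left) - h(right)| <= 1 (empty subtree has height -1).
Bottom-up per-node check:
  node 1: h_left=-1, h_right=-1, diff=0 [OK], height=0
  node 19: h_left=-1, h_right=-1, diff=0 [OK], height=0
  node 9: h_left=0, h_right=0, diff=0 [OK], height=1
  node 34: h_left=-1, h_right=-1, diff=0 [OK], height=0
  node 39: h_left=0, h_right=-1, diff=1 [OK], height=1
  node 33: h_left=1, h_right=1, diff=0 [OK], height=2
All nodes satisfy the balance condition.
Result: Balanced


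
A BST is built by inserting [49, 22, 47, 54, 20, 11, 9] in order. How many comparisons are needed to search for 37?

Search path for 37: 49 -> 22 -> 47
Found: False
Comparisons: 3


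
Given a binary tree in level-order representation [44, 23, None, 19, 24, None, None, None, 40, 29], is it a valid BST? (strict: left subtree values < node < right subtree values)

Level-order array: [44, 23, None, 19, 24, None, None, None, 40, 29]
Validate using subtree bounds (lo, hi): at each node, require lo < value < hi,
then recurse left with hi=value and right with lo=value.
Preorder trace (stopping at first violation):
  at node 44 with bounds (-inf, +inf): OK
  at node 23 with bounds (-inf, 44): OK
  at node 19 with bounds (-inf, 23): OK
  at node 24 with bounds (23, 44): OK
  at node 40 with bounds (24, 44): OK
  at node 29 with bounds (24, 40): OK
No violation found at any node.
Result: Valid BST


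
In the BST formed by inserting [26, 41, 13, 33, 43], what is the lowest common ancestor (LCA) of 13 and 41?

Tree insertion order: [26, 41, 13, 33, 43]
Tree (level-order array): [26, 13, 41, None, None, 33, 43]
In a BST, the LCA of p=13, q=41 is the first node v on the
root-to-leaf path with p <= v <= q (go left if both < v, right if both > v).
Walk from root:
  at 26: 13 <= 26 <= 41, this is the LCA
LCA = 26


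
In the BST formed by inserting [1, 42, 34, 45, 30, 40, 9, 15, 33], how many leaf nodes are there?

Tree built from: [1, 42, 34, 45, 30, 40, 9, 15, 33]
Tree (level-order array): [1, None, 42, 34, 45, 30, 40, None, None, 9, 33, None, None, None, 15]
Rule: A leaf has 0 children.
Per-node child counts:
  node 1: 1 child(ren)
  node 42: 2 child(ren)
  node 34: 2 child(ren)
  node 30: 2 child(ren)
  node 9: 1 child(ren)
  node 15: 0 child(ren)
  node 33: 0 child(ren)
  node 40: 0 child(ren)
  node 45: 0 child(ren)
Matching nodes: [15, 33, 40, 45]
Count of leaf nodes: 4


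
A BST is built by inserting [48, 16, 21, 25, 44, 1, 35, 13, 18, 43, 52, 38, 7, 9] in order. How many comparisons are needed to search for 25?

Search path for 25: 48 -> 16 -> 21 -> 25
Found: True
Comparisons: 4


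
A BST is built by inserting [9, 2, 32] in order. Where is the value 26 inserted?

Starting tree (level order): [9, 2, 32]
Insertion path: 9 -> 32
Result: insert 26 as left child of 32
Final tree (level order): [9, 2, 32, None, None, 26]


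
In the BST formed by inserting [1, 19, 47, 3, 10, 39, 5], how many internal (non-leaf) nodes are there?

Tree built from: [1, 19, 47, 3, 10, 39, 5]
Tree (level-order array): [1, None, 19, 3, 47, None, 10, 39, None, 5]
Rule: An internal node has at least one child.
Per-node child counts:
  node 1: 1 child(ren)
  node 19: 2 child(ren)
  node 3: 1 child(ren)
  node 10: 1 child(ren)
  node 5: 0 child(ren)
  node 47: 1 child(ren)
  node 39: 0 child(ren)
Matching nodes: [1, 19, 3, 10, 47]
Count of internal (non-leaf) nodes: 5


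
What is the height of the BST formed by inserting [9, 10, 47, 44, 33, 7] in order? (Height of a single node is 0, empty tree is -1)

Insertion order: [9, 10, 47, 44, 33, 7]
Tree (level-order array): [9, 7, 10, None, None, None, 47, 44, None, 33]
Compute height bottom-up (empty subtree = -1):
  height(7) = 1 + max(-1, -1) = 0
  height(33) = 1 + max(-1, -1) = 0
  height(44) = 1 + max(0, -1) = 1
  height(47) = 1 + max(1, -1) = 2
  height(10) = 1 + max(-1, 2) = 3
  height(9) = 1 + max(0, 3) = 4
Height = 4


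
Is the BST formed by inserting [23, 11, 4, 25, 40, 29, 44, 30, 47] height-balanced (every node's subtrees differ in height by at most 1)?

Tree (level-order array): [23, 11, 25, 4, None, None, 40, None, None, 29, 44, None, 30, None, 47]
Definition: a tree is height-balanced if, at every node, |h(left) - h(right)| <= 1 (empty subtree has height -1).
Bottom-up per-node check:
  node 4: h_left=-1, h_right=-1, diff=0 [OK], height=0
  node 11: h_left=0, h_right=-1, diff=1 [OK], height=1
  node 30: h_left=-1, h_right=-1, diff=0 [OK], height=0
  node 29: h_left=-1, h_right=0, diff=1 [OK], height=1
  node 47: h_left=-1, h_right=-1, diff=0 [OK], height=0
  node 44: h_left=-1, h_right=0, diff=1 [OK], height=1
  node 40: h_left=1, h_right=1, diff=0 [OK], height=2
  node 25: h_left=-1, h_right=2, diff=3 [FAIL (|-1-2|=3 > 1)], height=3
  node 23: h_left=1, h_right=3, diff=2 [FAIL (|1-3|=2 > 1)], height=4
Node 25 violates the condition: |-1 - 2| = 3 > 1.
Result: Not balanced


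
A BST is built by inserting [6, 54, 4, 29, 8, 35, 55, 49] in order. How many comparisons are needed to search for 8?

Search path for 8: 6 -> 54 -> 29 -> 8
Found: True
Comparisons: 4


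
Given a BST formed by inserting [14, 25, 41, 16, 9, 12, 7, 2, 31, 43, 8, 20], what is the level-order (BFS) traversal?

Tree insertion order: [14, 25, 41, 16, 9, 12, 7, 2, 31, 43, 8, 20]
Tree (level-order array): [14, 9, 25, 7, 12, 16, 41, 2, 8, None, None, None, 20, 31, 43]
BFS from the root, enqueuing left then right child of each popped node:
  queue [14] -> pop 14, enqueue [9, 25], visited so far: [14]
  queue [9, 25] -> pop 9, enqueue [7, 12], visited so far: [14, 9]
  queue [25, 7, 12] -> pop 25, enqueue [16, 41], visited so far: [14, 9, 25]
  queue [7, 12, 16, 41] -> pop 7, enqueue [2, 8], visited so far: [14, 9, 25, 7]
  queue [12, 16, 41, 2, 8] -> pop 12, enqueue [none], visited so far: [14, 9, 25, 7, 12]
  queue [16, 41, 2, 8] -> pop 16, enqueue [20], visited so far: [14, 9, 25, 7, 12, 16]
  queue [41, 2, 8, 20] -> pop 41, enqueue [31, 43], visited so far: [14, 9, 25, 7, 12, 16, 41]
  queue [2, 8, 20, 31, 43] -> pop 2, enqueue [none], visited so far: [14, 9, 25, 7, 12, 16, 41, 2]
  queue [8, 20, 31, 43] -> pop 8, enqueue [none], visited so far: [14, 9, 25, 7, 12, 16, 41, 2, 8]
  queue [20, 31, 43] -> pop 20, enqueue [none], visited so far: [14, 9, 25, 7, 12, 16, 41, 2, 8, 20]
  queue [31, 43] -> pop 31, enqueue [none], visited so far: [14, 9, 25, 7, 12, 16, 41, 2, 8, 20, 31]
  queue [43] -> pop 43, enqueue [none], visited so far: [14, 9, 25, 7, 12, 16, 41, 2, 8, 20, 31, 43]
Result: [14, 9, 25, 7, 12, 16, 41, 2, 8, 20, 31, 43]


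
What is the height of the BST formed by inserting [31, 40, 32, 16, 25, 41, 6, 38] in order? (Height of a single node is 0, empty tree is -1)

Insertion order: [31, 40, 32, 16, 25, 41, 6, 38]
Tree (level-order array): [31, 16, 40, 6, 25, 32, 41, None, None, None, None, None, 38]
Compute height bottom-up (empty subtree = -1):
  height(6) = 1 + max(-1, -1) = 0
  height(25) = 1 + max(-1, -1) = 0
  height(16) = 1 + max(0, 0) = 1
  height(38) = 1 + max(-1, -1) = 0
  height(32) = 1 + max(-1, 0) = 1
  height(41) = 1 + max(-1, -1) = 0
  height(40) = 1 + max(1, 0) = 2
  height(31) = 1 + max(1, 2) = 3
Height = 3


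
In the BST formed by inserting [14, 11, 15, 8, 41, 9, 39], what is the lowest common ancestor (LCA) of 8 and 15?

Tree insertion order: [14, 11, 15, 8, 41, 9, 39]
Tree (level-order array): [14, 11, 15, 8, None, None, 41, None, 9, 39]
In a BST, the LCA of p=8, q=15 is the first node v on the
root-to-leaf path with p <= v <= q (go left if both < v, right if both > v).
Walk from root:
  at 14: 8 <= 14 <= 15, this is the LCA
LCA = 14


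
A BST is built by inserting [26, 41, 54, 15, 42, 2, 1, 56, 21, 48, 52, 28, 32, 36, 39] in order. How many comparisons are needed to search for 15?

Search path for 15: 26 -> 15
Found: True
Comparisons: 2


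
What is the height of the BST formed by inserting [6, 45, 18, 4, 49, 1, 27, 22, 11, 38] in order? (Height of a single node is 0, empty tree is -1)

Insertion order: [6, 45, 18, 4, 49, 1, 27, 22, 11, 38]
Tree (level-order array): [6, 4, 45, 1, None, 18, 49, None, None, 11, 27, None, None, None, None, 22, 38]
Compute height bottom-up (empty subtree = -1):
  height(1) = 1 + max(-1, -1) = 0
  height(4) = 1 + max(0, -1) = 1
  height(11) = 1 + max(-1, -1) = 0
  height(22) = 1 + max(-1, -1) = 0
  height(38) = 1 + max(-1, -1) = 0
  height(27) = 1 + max(0, 0) = 1
  height(18) = 1 + max(0, 1) = 2
  height(49) = 1 + max(-1, -1) = 0
  height(45) = 1 + max(2, 0) = 3
  height(6) = 1 + max(1, 3) = 4
Height = 4


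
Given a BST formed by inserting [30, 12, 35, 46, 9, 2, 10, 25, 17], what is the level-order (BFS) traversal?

Tree insertion order: [30, 12, 35, 46, 9, 2, 10, 25, 17]
Tree (level-order array): [30, 12, 35, 9, 25, None, 46, 2, 10, 17]
BFS from the root, enqueuing left then right child of each popped node:
  queue [30] -> pop 30, enqueue [12, 35], visited so far: [30]
  queue [12, 35] -> pop 12, enqueue [9, 25], visited so far: [30, 12]
  queue [35, 9, 25] -> pop 35, enqueue [46], visited so far: [30, 12, 35]
  queue [9, 25, 46] -> pop 9, enqueue [2, 10], visited so far: [30, 12, 35, 9]
  queue [25, 46, 2, 10] -> pop 25, enqueue [17], visited so far: [30, 12, 35, 9, 25]
  queue [46, 2, 10, 17] -> pop 46, enqueue [none], visited so far: [30, 12, 35, 9, 25, 46]
  queue [2, 10, 17] -> pop 2, enqueue [none], visited so far: [30, 12, 35, 9, 25, 46, 2]
  queue [10, 17] -> pop 10, enqueue [none], visited so far: [30, 12, 35, 9, 25, 46, 2, 10]
  queue [17] -> pop 17, enqueue [none], visited so far: [30, 12, 35, 9, 25, 46, 2, 10, 17]
Result: [30, 12, 35, 9, 25, 46, 2, 10, 17]


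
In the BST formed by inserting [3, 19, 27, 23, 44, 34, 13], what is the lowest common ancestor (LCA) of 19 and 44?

Tree insertion order: [3, 19, 27, 23, 44, 34, 13]
Tree (level-order array): [3, None, 19, 13, 27, None, None, 23, 44, None, None, 34]
In a BST, the LCA of p=19, q=44 is the first node v on the
root-to-leaf path with p <= v <= q (go left if both < v, right if both > v).
Walk from root:
  at 3: both 19 and 44 > 3, go right
  at 19: 19 <= 19 <= 44, this is the LCA
LCA = 19


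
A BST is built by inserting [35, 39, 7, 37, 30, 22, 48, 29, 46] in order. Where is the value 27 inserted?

Starting tree (level order): [35, 7, 39, None, 30, 37, 48, 22, None, None, None, 46, None, None, 29]
Insertion path: 35 -> 7 -> 30 -> 22 -> 29
Result: insert 27 as left child of 29
Final tree (level order): [35, 7, 39, None, 30, 37, 48, 22, None, None, None, 46, None, None, 29, None, None, 27]


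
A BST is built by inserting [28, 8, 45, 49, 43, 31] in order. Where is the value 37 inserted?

Starting tree (level order): [28, 8, 45, None, None, 43, 49, 31]
Insertion path: 28 -> 45 -> 43 -> 31
Result: insert 37 as right child of 31
Final tree (level order): [28, 8, 45, None, None, 43, 49, 31, None, None, None, None, 37]


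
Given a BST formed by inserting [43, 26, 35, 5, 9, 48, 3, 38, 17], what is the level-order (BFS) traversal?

Tree insertion order: [43, 26, 35, 5, 9, 48, 3, 38, 17]
Tree (level-order array): [43, 26, 48, 5, 35, None, None, 3, 9, None, 38, None, None, None, 17]
BFS from the root, enqueuing left then right child of each popped node:
  queue [43] -> pop 43, enqueue [26, 48], visited so far: [43]
  queue [26, 48] -> pop 26, enqueue [5, 35], visited so far: [43, 26]
  queue [48, 5, 35] -> pop 48, enqueue [none], visited so far: [43, 26, 48]
  queue [5, 35] -> pop 5, enqueue [3, 9], visited so far: [43, 26, 48, 5]
  queue [35, 3, 9] -> pop 35, enqueue [38], visited so far: [43, 26, 48, 5, 35]
  queue [3, 9, 38] -> pop 3, enqueue [none], visited so far: [43, 26, 48, 5, 35, 3]
  queue [9, 38] -> pop 9, enqueue [17], visited so far: [43, 26, 48, 5, 35, 3, 9]
  queue [38, 17] -> pop 38, enqueue [none], visited so far: [43, 26, 48, 5, 35, 3, 9, 38]
  queue [17] -> pop 17, enqueue [none], visited so far: [43, 26, 48, 5, 35, 3, 9, 38, 17]
Result: [43, 26, 48, 5, 35, 3, 9, 38, 17]


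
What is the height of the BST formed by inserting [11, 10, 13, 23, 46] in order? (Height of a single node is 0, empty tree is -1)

Insertion order: [11, 10, 13, 23, 46]
Tree (level-order array): [11, 10, 13, None, None, None, 23, None, 46]
Compute height bottom-up (empty subtree = -1):
  height(10) = 1 + max(-1, -1) = 0
  height(46) = 1 + max(-1, -1) = 0
  height(23) = 1 + max(-1, 0) = 1
  height(13) = 1 + max(-1, 1) = 2
  height(11) = 1 + max(0, 2) = 3
Height = 3


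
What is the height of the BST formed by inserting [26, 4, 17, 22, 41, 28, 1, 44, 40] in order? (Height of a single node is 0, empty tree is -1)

Insertion order: [26, 4, 17, 22, 41, 28, 1, 44, 40]
Tree (level-order array): [26, 4, 41, 1, 17, 28, 44, None, None, None, 22, None, 40]
Compute height bottom-up (empty subtree = -1):
  height(1) = 1 + max(-1, -1) = 0
  height(22) = 1 + max(-1, -1) = 0
  height(17) = 1 + max(-1, 0) = 1
  height(4) = 1 + max(0, 1) = 2
  height(40) = 1 + max(-1, -1) = 0
  height(28) = 1 + max(-1, 0) = 1
  height(44) = 1 + max(-1, -1) = 0
  height(41) = 1 + max(1, 0) = 2
  height(26) = 1 + max(2, 2) = 3
Height = 3


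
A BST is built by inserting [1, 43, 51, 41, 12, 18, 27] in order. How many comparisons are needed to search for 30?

Search path for 30: 1 -> 43 -> 41 -> 12 -> 18 -> 27
Found: False
Comparisons: 6


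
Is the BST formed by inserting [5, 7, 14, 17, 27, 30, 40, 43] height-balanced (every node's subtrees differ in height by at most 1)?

Tree (level-order array): [5, None, 7, None, 14, None, 17, None, 27, None, 30, None, 40, None, 43]
Definition: a tree is height-balanced if, at every node, |h(left) - h(right)| <= 1 (empty subtree has height -1).
Bottom-up per-node check:
  node 43: h_left=-1, h_right=-1, diff=0 [OK], height=0
  node 40: h_left=-1, h_right=0, diff=1 [OK], height=1
  node 30: h_left=-1, h_right=1, diff=2 [FAIL (|-1-1|=2 > 1)], height=2
  node 27: h_left=-1, h_right=2, diff=3 [FAIL (|-1-2|=3 > 1)], height=3
  node 17: h_left=-1, h_right=3, diff=4 [FAIL (|-1-3|=4 > 1)], height=4
  node 14: h_left=-1, h_right=4, diff=5 [FAIL (|-1-4|=5 > 1)], height=5
  node 7: h_left=-1, h_right=5, diff=6 [FAIL (|-1-5|=6 > 1)], height=6
  node 5: h_left=-1, h_right=6, diff=7 [FAIL (|-1-6|=7 > 1)], height=7
Node 30 violates the condition: |-1 - 1| = 2 > 1.
Result: Not balanced


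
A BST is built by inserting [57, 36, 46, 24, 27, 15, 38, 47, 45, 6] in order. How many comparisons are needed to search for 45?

Search path for 45: 57 -> 36 -> 46 -> 38 -> 45
Found: True
Comparisons: 5


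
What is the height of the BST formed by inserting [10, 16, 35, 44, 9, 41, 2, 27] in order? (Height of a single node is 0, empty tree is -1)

Insertion order: [10, 16, 35, 44, 9, 41, 2, 27]
Tree (level-order array): [10, 9, 16, 2, None, None, 35, None, None, 27, 44, None, None, 41]
Compute height bottom-up (empty subtree = -1):
  height(2) = 1 + max(-1, -1) = 0
  height(9) = 1 + max(0, -1) = 1
  height(27) = 1 + max(-1, -1) = 0
  height(41) = 1 + max(-1, -1) = 0
  height(44) = 1 + max(0, -1) = 1
  height(35) = 1 + max(0, 1) = 2
  height(16) = 1 + max(-1, 2) = 3
  height(10) = 1 + max(1, 3) = 4
Height = 4


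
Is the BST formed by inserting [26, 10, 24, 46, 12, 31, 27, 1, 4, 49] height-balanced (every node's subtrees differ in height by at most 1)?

Tree (level-order array): [26, 10, 46, 1, 24, 31, 49, None, 4, 12, None, 27]
Definition: a tree is height-balanced if, at every node, |h(left) - h(right)| <= 1 (empty subtree has height -1).
Bottom-up per-node check:
  node 4: h_left=-1, h_right=-1, diff=0 [OK], height=0
  node 1: h_left=-1, h_right=0, diff=1 [OK], height=1
  node 12: h_left=-1, h_right=-1, diff=0 [OK], height=0
  node 24: h_left=0, h_right=-1, diff=1 [OK], height=1
  node 10: h_left=1, h_right=1, diff=0 [OK], height=2
  node 27: h_left=-1, h_right=-1, diff=0 [OK], height=0
  node 31: h_left=0, h_right=-1, diff=1 [OK], height=1
  node 49: h_left=-1, h_right=-1, diff=0 [OK], height=0
  node 46: h_left=1, h_right=0, diff=1 [OK], height=2
  node 26: h_left=2, h_right=2, diff=0 [OK], height=3
All nodes satisfy the balance condition.
Result: Balanced


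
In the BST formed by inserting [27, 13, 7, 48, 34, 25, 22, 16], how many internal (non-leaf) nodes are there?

Tree built from: [27, 13, 7, 48, 34, 25, 22, 16]
Tree (level-order array): [27, 13, 48, 7, 25, 34, None, None, None, 22, None, None, None, 16]
Rule: An internal node has at least one child.
Per-node child counts:
  node 27: 2 child(ren)
  node 13: 2 child(ren)
  node 7: 0 child(ren)
  node 25: 1 child(ren)
  node 22: 1 child(ren)
  node 16: 0 child(ren)
  node 48: 1 child(ren)
  node 34: 0 child(ren)
Matching nodes: [27, 13, 25, 22, 48]
Count of internal (non-leaf) nodes: 5


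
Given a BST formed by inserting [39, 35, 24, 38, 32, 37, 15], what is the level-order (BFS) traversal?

Tree insertion order: [39, 35, 24, 38, 32, 37, 15]
Tree (level-order array): [39, 35, None, 24, 38, 15, 32, 37]
BFS from the root, enqueuing left then right child of each popped node:
  queue [39] -> pop 39, enqueue [35], visited so far: [39]
  queue [35] -> pop 35, enqueue [24, 38], visited so far: [39, 35]
  queue [24, 38] -> pop 24, enqueue [15, 32], visited so far: [39, 35, 24]
  queue [38, 15, 32] -> pop 38, enqueue [37], visited so far: [39, 35, 24, 38]
  queue [15, 32, 37] -> pop 15, enqueue [none], visited so far: [39, 35, 24, 38, 15]
  queue [32, 37] -> pop 32, enqueue [none], visited so far: [39, 35, 24, 38, 15, 32]
  queue [37] -> pop 37, enqueue [none], visited so far: [39, 35, 24, 38, 15, 32, 37]
Result: [39, 35, 24, 38, 15, 32, 37]


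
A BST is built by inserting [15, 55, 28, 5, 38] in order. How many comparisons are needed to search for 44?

Search path for 44: 15 -> 55 -> 28 -> 38
Found: False
Comparisons: 4


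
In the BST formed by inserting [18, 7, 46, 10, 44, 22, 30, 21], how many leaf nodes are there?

Tree built from: [18, 7, 46, 10, 44, 22, 30, 21]
Tree (level-order array): [18, 7, 46, None, 10, 44, None, None, None, 22, None, 21, 30]
Rule: A leaf has 0 children.
Per-node child counts:
  node 18: 2 child(ren)
  node 7: 1 child(ren)
  node 10: 0 child(ren)
  node 46: 1 child(ren)
  node 44: 1 child(ren)
  node 22: 2 child(ren)
  node 21: 0 child(ren)
  node 30: 0 child(ren)
Matching nodes: [10, 21, 30]
Count of leaf nodes: 3


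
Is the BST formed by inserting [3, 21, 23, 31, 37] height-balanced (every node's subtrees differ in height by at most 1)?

Tree (level-order array): [3, None, 21, None, 23, None, 31, None, 37]
Definition: a tree is height-balanced if, at every node, |h(left) - h(right)| <= 1 (empty subtree has height -1).
Bottom-up per-node check:
  node 37: h_left=-1, h_right=-1, diff=0 [OK], height=0
  node 31: h_left=-1, h_right=0, diff=1 [OK], height=1
  node 23: h_left=-1, h_right=1, diff=2 [FAIL (|-1-1|=2 > 1)], height=2
  node 21: h_left=-1, h_right=2, diff=3 [FAIL (|-1-2|=3 > 1)], height=3
  node 3: h_left=-1, h_right=3, diff=4 [FAIL (|-1-3|=4 > 1)], height=4
Node 23 violates the condition: |-1 - 1| = 2 > 1.
Result: Not balanced


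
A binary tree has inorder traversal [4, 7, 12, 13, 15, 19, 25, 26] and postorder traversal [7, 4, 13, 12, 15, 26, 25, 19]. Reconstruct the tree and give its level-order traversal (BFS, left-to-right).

Inorder:   [4, 7, 12, 13, 15, 19, 25, 26]
Postorder: [7, 4, 13, 12, 15, 26, 25, 19]
Algorithm: postorder visits root last, so walk postorder right-to-left;
each value is the root of the current inorder slice — split it at that
value, recurse on the right subtree first, then the left.
Recursive splits:
  root=19; inorder splits into left=[4, 7, 12, 13, 15], right=[25, 26]
  root=25; inorder splits into left=[], right=[26]
  root=26; inorder splits into left=[], right=[]
  root=15; inorder splits into left=[4, 7, 12, 13], right=[]
  root=12; inorder splits into left=[4, 7], right=[13]
  root=13; inorder splits into left=[], right=[]
  root=4; inorder splits into left=[], right=[7]
  root=7; inorder splits into left=[], right=[]
Reconstructed level-order: [19, 15, 25, 12, 26, 4, 13, 7]


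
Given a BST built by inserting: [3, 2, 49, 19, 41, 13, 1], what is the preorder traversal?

Tree insertion order: [3, 2, 49, 19, 41, 13, 1]
Tree (level-order array): [3, 2, 49, 1, None, 19, None, None, None, 13, 41]
Preorder traversal: [3, 2, 1, 49, 19, 13, 41]


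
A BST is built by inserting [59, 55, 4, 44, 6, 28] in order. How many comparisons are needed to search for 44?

Search path for 44: 59 -> 55 -> 4 -> 44
Found: True
Comparisons: 4


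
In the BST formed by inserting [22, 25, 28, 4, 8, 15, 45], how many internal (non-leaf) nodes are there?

Tree built from: [22, 25, 28, 4, 8, 15, 45]
Tree (level-order array): [22, 4, 25, None, 8, None, 28, None, 15, None, 45]
Rule: An internal node has at least one child.
Per-node child counts:
  node 22: 2 child(ren)
  node 4: 1 child(ren)
  node 8: 1 child(ren)
  node 15: 0 child(ren)
  node 25: 1 child(ren)
  node 28: 1 child(ren)
  node 45: 0 child(ren)
Matching nodes: [22, 4, 8, 25, 28]
Count of internal (non-leaf) nodes: 5


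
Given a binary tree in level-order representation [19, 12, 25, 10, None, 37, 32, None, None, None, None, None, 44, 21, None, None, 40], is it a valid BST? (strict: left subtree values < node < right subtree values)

Level-order array: [19, 12, 25, 10, None, 37, 32, None, None, None, None, None, 44, 21, None, None, 40]
Validate using subtree bounds (lo, hi): at each node, require lo < value < hi,
then recurse left with hi=value and right with lo=value.
Preorder trace (stopping at first violation):
  at node 19 with bounds (-inf, +inf): OK
  at node 12 with bounds (-inf, 19): OK
  at node 10 with bounds (-inf, 12): OK
  at node 25 with bounds (19, +inf): OK
  at node 37 with bounds (19, 25): VIOLATION
Node 37 violates its bound: not (19 < 37 < 25).
Result: Not a valid BST
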